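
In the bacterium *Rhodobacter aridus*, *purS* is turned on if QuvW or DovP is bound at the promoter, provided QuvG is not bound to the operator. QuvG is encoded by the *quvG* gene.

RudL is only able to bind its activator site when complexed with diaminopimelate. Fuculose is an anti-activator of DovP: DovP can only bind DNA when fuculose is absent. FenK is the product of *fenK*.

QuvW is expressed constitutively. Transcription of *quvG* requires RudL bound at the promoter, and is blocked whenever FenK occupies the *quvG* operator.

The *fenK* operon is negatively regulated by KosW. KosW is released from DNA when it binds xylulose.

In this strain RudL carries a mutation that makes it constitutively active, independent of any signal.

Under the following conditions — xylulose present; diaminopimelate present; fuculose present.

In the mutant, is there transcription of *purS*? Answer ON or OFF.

ON

RudL is constitutively active in this strain.
Xylulose is present, so KosW is inactive.
With no repressor bound, *fenK* is transcribed.
So FenK is produced and active.
With repressor FenK bound, *quvG* is not transcribed.
So QuvG is not produced.
QuvW is produced constitutively and is active.
Fuculose is present, so DovP is inactive.
Activator QuvW is present, so *purS* is transcribed.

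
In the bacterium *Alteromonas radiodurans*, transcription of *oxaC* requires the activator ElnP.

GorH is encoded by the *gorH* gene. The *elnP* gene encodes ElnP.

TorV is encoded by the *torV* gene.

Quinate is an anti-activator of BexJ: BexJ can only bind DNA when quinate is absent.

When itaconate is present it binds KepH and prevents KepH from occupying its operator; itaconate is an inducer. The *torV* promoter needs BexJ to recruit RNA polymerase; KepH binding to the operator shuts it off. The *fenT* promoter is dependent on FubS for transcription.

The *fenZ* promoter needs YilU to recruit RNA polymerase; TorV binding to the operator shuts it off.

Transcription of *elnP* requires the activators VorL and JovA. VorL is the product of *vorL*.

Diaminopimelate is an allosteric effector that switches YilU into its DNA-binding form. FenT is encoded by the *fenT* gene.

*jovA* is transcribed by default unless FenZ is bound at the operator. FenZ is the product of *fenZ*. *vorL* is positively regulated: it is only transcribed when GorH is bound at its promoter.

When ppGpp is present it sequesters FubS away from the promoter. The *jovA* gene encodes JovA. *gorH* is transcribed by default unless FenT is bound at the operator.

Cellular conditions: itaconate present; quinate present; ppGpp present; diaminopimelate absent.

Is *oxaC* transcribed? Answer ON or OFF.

ON

ppGpp is present, so FubS is inactive.
Required activator FubS is absent, so *fenT* is not transcribed.
So FenT is not produced.
With no repressor bound, *gorH* is transcribed.
So GorH is produced and active.
No repressor is bound and GorH is active, so *vorL* is transcribed.
So VorL is produced and active.
Diaminopimelate is absent, so YilU is inactive.
Itaconate is present, so KepH is inactive.
Quinate is present, so BexJ is inactive.
Required activator BexJ is absent, so *torV* is not transcribed.
So TorV is not produced.
Required activator YilU is absent, so *fenZ* is not transcribed.
So FenZ is not produced.
With no repressor bound, *jovA* is transcribed.
So JovA is produced and active.
No repressor is bound and VorL and JovA are active, so *elnP* is transcribed.
So ElnP is produced and active.
No repressor is bound and ElnP is active, so *oxaC* is transcribed.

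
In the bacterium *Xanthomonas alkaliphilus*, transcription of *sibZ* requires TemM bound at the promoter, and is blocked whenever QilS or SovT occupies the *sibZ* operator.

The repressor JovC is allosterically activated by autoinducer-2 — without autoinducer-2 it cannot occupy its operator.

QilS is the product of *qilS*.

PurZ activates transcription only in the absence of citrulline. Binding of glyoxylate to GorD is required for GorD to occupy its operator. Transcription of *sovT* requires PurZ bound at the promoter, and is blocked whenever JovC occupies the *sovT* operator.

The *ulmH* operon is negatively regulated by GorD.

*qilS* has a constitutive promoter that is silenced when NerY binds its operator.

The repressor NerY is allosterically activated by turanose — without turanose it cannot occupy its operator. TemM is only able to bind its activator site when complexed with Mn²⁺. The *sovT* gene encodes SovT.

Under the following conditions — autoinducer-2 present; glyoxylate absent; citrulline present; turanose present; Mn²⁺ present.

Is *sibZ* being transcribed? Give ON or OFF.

ON

Turanose is present, so NerY is active.
With repressor NerY bound, *qilS* is not transcribed.
So QilS is not produced.
Citrulline is present, so PurZ is inactive.
Autoinducer-2 is present, so JovC is active.
With repressor JovC bound, *sovT* is not transcribed.
So SovT is not produced.
Mn²⁺ is present, so TemM is active.
No repressor is bound and TemM is active, so *sibZ* is transcribed.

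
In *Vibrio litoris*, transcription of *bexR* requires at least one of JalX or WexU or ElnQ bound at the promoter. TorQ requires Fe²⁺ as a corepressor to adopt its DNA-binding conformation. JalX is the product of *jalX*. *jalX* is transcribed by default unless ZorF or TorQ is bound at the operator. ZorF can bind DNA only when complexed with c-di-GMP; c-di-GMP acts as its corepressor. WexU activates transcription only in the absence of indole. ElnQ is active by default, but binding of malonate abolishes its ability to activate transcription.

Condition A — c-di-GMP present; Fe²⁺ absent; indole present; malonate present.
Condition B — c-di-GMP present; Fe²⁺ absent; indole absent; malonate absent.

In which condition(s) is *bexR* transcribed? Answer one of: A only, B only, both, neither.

Condition A:
c-di-GMP is present, so ZorF is active.
Fe²⁺ is absent, so TorQ is inactive.
With repressor ZorF bound, *jalX* is not transcribed.
So JalX is not produced.
Indole is present, so WexU is inactive.
Malonate is present, so ElnQ is inactive.
No activator is available at the *bexR* promoter, so *bexR* is not transcribed.
→ *bexR* is OFF in A.
Condition B:
c-di-GMP is present, so ZorF is active.
Fe²⁺ is absent, so TorQ is inactive.
With repressor ZorF bound, *jalX* is not transcribed.
So JalX is not produced.
Indole is absent, so WexU is active.
Malonate is absent, so ElnQ is active.
Activator WexU is present, so *bexR* is transcribed.
→ *bexR* is ON in B.

B only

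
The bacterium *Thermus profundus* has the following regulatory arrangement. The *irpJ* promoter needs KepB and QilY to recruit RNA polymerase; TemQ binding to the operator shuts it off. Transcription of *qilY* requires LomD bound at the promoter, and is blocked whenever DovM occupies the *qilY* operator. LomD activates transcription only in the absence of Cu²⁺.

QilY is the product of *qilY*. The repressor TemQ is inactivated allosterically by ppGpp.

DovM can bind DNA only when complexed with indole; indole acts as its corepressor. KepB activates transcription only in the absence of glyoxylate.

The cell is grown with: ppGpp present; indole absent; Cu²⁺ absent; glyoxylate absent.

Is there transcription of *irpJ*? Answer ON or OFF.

ON

Glyoxylate is absent, so KepB is active.
ppGpp is present, so TemQ is inactive.
Indole is absent, so DovM is inactive.
Cu²⁺ is absent, so LomD is active.
No repressor is bound and LomD is active, so *qilY* is transcribed.
So QilY is produced and active.
No repressor is bound and KepB and QilY are active, so *irpJ* is transcribed.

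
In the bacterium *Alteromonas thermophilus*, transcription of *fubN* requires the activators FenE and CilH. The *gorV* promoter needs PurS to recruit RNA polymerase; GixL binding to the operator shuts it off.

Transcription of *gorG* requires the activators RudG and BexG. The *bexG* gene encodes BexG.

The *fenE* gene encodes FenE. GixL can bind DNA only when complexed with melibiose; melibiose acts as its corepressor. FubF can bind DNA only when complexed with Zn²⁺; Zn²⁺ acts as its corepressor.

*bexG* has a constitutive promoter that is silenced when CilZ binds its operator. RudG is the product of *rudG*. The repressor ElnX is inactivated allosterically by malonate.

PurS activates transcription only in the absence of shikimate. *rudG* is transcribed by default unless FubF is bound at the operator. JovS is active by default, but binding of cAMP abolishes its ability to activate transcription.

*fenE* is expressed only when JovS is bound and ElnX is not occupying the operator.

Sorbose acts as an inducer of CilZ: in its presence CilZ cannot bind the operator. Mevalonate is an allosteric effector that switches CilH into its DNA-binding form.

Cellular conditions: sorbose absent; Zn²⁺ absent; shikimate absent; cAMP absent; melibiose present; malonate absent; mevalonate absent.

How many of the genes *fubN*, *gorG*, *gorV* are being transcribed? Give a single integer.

0

Malonate is absent, so ElnX is active.
cAMP is absent, so JovS is active.
With repressor ElnX bound, *fenE* is not transcribed.
So FenE is not produced.
Mevalonate is absent, so CilH is inactive.
Required activator FenE is absent, so *fubN* is not transcribed.
→ *fubN* is OFF.
Zn²⁺ is absent, so FubF is inactive.
With no repressor bound, *rudG* is transcribed.
So RudG is produced and active.
Sorbose is absent, so CilZ is active.
With repressor CilZ bound, *bexG* is not transcribed.
So BexG is not produced.
Required activator BexG is absent, so *gorG* is not transcribed.
→ *gorG* is OFF.
Melibiose is present, so GixL is active.
Shikimate is absent, so PurS is active.
With repressor GixL bound, *gorV* is not transcribed.
→ *gorV* is OFF.
0 of the 3 genes are transcribed.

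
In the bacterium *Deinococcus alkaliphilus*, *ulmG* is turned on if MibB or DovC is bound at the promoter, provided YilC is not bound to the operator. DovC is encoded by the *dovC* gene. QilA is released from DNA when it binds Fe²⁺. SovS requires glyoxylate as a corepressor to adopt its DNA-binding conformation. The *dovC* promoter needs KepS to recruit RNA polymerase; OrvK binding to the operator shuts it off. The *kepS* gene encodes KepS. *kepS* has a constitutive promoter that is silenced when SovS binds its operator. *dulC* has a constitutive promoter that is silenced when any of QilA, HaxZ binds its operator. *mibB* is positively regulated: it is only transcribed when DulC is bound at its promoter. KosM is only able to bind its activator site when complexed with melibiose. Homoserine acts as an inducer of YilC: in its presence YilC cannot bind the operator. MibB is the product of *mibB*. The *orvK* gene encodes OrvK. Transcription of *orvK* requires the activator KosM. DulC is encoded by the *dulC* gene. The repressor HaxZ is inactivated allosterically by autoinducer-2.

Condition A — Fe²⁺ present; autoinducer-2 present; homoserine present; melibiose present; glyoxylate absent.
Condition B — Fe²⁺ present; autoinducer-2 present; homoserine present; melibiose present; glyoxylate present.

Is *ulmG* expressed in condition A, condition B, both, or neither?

Condition A:
Fe²⁺ is present, so QilA is inactive.
Autoinducer-2 is present, so HaxZ is inactive.
With no repressor bound, *dulC* is transcribed.
So DulC is produced and active.
No repressor is bound and DulC is active, so *mibB* is transcribed.
So MibB is produced and active.
Homoserine is present, so YilC is inactive.
Melibiose is present, so KosM is active.
No repressor is bound and KosM is active, so *orvK* is transcribed.
So OrvK is produced and active.
Glyoxylate is absent, so SovS is inactive.
With no repressor bound, *kepS* is transcribed.
So KepS is produced and active.
With repressor OrvK bound, *dovC* is not transcribed.
So DovC is not produced.
Activator MibB is present, so *ulmG* is transcribed.
→ *ulmG* is ON in A.
Condition B:
Fe²⁺ is present, so QilA is inactive.
Autoinducer-2 is present, so HaxZ is inactive.
With no repressor bound, *dulC* is transcribed.
So DulC is produced and active.
No repressor is bound and DulC is active, so *mibB* is transcribed.
So MibB is produced and active.
Homoserine is present, so YilC is inactive.
Melibiose is present, so KosM is active.
No repressor is bound and KosM is active, so *orvK* is transcribed.
So OrvK is produced and active.
Glyoxylate is present, so SovS is active.
With repressor SovS bound, *kepS* is not transcribed.
So KepS is not produced.
With repressor OrvK bound, *dovC* is not transcribed.
So DovC is not produced.
Activator MibB is present, so *ulmG* is transcribed.
→ *ulmG* is ON in B.

both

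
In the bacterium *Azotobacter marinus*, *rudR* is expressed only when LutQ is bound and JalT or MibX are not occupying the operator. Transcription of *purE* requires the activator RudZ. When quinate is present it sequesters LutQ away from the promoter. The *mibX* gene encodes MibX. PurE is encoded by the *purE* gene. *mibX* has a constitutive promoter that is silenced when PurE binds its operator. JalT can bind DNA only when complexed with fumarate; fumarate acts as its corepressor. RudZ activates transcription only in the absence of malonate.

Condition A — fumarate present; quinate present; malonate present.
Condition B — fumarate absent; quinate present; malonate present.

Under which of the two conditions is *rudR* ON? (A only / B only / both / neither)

neither

Condition A:
Fumarate is present, so JalT is active.
Quinate is present, so LutQ is inactive.
Malonate is present, so RudZ is inactive.
Required activator RudZ is absent, so *purE* is not transcribed.
So PurE is not produced.
With no repressor bound, *mibX* is transcribed.
So MibX is produced and active.
With repressor JalT bound, *rudR* is not transcribed.
→ *rudR* is OFF in A.
Condition B:
Fumarate is absent, so JalT is inactive.
Quinate is present, so LutQ is inactive.
Malonate is present, so RudZ is inactive.
Required activator RudZ is absent, so *purE* is not transcribed.
So PurE is not produced.
With no repressor bound, *mibX* is transcribed.
So MibX is produced and active.
With repressor MibX bound, *rudR* is not transcribed.
→ *rudR* is OFF in B.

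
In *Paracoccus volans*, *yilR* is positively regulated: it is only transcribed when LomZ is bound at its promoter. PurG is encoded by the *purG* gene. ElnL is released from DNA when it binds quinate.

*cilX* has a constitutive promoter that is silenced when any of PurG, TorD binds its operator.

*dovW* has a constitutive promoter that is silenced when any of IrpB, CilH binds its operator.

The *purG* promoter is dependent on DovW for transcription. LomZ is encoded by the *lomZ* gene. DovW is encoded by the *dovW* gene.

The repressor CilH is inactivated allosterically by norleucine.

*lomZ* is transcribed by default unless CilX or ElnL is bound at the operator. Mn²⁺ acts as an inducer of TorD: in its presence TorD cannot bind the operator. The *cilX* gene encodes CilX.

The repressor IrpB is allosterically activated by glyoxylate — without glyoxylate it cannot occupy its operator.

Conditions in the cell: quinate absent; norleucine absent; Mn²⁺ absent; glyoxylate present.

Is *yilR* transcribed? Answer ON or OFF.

OFF

Glyoxylate is present, so IrpB is active.
Norleucine is absent, so CilH is active.
With repressor IrpB bound, *dovW* is not transcribed.
So DovW is not produced.
Required activator DovW is absent, so *purG* is not transcribed.
So PurG is not produced.
Mn²⁺ is absent, so TorD is active.
With repressor TorD bound, *cilX* is not transcribed.
So CilX is not produced.
Quinate is absent, so ElnL is active.
With repressor ElnL bound, *lomZ* is not transcribed.
So LomZ is not produced.
Required activator LomZ is absent, so *yilR* is not transcribed.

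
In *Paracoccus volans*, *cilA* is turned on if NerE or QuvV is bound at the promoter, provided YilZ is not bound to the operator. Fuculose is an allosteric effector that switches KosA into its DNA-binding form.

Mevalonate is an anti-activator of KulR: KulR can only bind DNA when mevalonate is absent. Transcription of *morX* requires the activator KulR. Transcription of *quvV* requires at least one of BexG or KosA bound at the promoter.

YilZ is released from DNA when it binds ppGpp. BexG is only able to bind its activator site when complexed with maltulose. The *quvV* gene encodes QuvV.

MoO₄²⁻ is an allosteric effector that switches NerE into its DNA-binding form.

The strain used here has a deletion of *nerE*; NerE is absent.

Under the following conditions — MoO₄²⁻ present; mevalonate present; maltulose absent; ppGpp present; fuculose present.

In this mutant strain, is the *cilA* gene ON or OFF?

ppGpp is present, so YilZ is inactive.
NerE is non-functional in this strain, so it has no effect.
Maltulose is absent, so BexG is inactive.
Fuculose is present, so KosA is active.
Activator KosA is present, so *quvV* is transcribed.
So QuvV is produced and active.
Activator QuvV is present, so *cilA* is transcribed.

ON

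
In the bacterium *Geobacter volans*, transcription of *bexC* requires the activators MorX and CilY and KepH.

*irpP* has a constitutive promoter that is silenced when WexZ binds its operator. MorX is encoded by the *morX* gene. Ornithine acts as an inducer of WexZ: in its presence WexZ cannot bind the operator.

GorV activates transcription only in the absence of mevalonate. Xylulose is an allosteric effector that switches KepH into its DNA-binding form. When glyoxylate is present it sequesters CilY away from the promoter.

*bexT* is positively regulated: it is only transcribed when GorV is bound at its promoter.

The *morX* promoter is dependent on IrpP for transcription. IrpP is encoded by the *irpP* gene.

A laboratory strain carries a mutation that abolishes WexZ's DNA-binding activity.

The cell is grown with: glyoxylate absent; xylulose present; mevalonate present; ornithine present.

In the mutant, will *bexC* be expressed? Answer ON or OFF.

ON

WexZ is non-functional in this strain, so it has no effect.
With no repressor bound, *irpP* is transcribed.
So IrpP is produced and active.
No repressor is bound and IrpP is active, so *morX* is transcribed.
So MorX is produced and active.
Glyoxylate is absent, so CilY is active.
Xylulose is present, so KepH is active.
No repressor is bound and MorX and CilY and KepH are active, so *bexC* is transcribed.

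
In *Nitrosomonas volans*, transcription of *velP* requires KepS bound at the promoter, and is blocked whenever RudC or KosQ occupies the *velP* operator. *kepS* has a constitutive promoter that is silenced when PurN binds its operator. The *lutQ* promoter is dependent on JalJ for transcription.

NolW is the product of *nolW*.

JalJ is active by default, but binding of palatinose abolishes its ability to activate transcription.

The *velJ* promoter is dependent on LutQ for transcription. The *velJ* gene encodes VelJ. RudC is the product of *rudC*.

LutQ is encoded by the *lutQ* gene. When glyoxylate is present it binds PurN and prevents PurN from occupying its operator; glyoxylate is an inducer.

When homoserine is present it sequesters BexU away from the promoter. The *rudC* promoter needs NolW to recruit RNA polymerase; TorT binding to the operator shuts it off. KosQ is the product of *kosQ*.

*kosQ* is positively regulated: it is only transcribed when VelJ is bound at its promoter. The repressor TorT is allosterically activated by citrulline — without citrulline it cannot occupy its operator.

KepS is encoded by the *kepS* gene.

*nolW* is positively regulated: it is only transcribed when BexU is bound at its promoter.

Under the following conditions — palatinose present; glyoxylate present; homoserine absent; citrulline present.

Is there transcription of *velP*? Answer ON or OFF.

Citrulline is present, so TorT is active.
Homoserine is absent, so BexU is active.
No repressor is bound and BexU is active, so *nolW* is transcribed.
So NolW is produced and active.
With repressor TorT bound, *rudC* is not transcribed.
So RudC is not produced.
Glyoxylate is present, so PurN is inactive.
With no repressor bound, *kepS* is transcribed.
So KepS is produced and active.
Palatinose is present, so JalJ is inactive.
Required activator JalJ is absent, so *lutQ* is not transcribed.
So LutQ is not produced.
Required activator LutQ is absent, so *velJ* is not transcribed.
So VelJ is not produced.
Required activator VelJ is absent, so *kosQ* is not transcribed.
So KosQ is not produced.
No repressor is bound and KepS is active, so *velP* is transcribed.

ON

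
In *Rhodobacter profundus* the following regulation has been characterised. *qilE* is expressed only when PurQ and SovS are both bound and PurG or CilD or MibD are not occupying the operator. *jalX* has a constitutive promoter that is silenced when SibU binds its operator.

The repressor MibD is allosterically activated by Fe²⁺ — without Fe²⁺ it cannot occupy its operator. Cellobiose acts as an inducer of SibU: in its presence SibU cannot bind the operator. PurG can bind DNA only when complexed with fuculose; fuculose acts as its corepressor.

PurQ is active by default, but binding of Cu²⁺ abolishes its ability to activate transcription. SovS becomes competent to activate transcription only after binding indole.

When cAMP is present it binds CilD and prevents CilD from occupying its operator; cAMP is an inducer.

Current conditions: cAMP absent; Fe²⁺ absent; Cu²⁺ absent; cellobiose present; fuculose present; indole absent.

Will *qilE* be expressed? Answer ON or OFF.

Fuculose is present, so PurG is active.
cAMP is absent, so CilD is active.
Cu²⁺ is absent, so PurQ is active.
Indole is absent, so SovS is inactive.
Fe²⁺ is absent, so MibD is inactive.
With repressor PurG bound, *qilE* is not transcribed.

OFF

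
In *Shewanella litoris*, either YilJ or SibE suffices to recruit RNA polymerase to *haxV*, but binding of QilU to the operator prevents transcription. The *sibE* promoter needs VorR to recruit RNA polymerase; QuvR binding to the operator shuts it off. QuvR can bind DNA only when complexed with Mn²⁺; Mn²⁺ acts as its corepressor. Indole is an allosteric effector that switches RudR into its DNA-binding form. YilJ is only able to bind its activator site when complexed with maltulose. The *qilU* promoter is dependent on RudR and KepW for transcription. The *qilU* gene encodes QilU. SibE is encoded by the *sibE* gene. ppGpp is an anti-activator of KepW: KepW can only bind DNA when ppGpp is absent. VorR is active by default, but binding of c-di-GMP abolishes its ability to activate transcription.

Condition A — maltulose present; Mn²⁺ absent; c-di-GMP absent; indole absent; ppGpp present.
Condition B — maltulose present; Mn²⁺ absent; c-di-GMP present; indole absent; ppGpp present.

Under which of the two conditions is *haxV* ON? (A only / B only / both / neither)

both

Condition A:
Maltulose is present, so YilJ is active.
Mn²⁺ is absent, so QuvR is inactive.
c-di-GMP is absent, so VorR is active.
No repressor is bound and VorR is active, so *sibE* is transcribed.
So SibE is produced and active.
Indole is absent, so RudR is inactive.
ppGpp is present, so KepW is inactive.
Required activator RudR is absent, so *qilU* is not transcribed.
So QilU is not produced.
Activator YilJ is present, so *haxV* is transcribed.
→ *haxV* is ON in A.
Condition B:
Maltulose is present, so YilJ is active.
Mn²⁺ is absent, so QuvR is inactive.
c-di-GMP is present, so VorR is inactive.
Required activator VorR is absent, so *sibE* is not transcribed.
So SibE is not produced.
Indole is absent, so RudR is inactive.
ppGpp is present, so KepW is inactive.
Required activator RudR is absent, so *qilU* is not transcribed.
So QilU is not produced.
Activator YilJ is present, so *haxV* is transcribed.
→ *haxV* is ON in B.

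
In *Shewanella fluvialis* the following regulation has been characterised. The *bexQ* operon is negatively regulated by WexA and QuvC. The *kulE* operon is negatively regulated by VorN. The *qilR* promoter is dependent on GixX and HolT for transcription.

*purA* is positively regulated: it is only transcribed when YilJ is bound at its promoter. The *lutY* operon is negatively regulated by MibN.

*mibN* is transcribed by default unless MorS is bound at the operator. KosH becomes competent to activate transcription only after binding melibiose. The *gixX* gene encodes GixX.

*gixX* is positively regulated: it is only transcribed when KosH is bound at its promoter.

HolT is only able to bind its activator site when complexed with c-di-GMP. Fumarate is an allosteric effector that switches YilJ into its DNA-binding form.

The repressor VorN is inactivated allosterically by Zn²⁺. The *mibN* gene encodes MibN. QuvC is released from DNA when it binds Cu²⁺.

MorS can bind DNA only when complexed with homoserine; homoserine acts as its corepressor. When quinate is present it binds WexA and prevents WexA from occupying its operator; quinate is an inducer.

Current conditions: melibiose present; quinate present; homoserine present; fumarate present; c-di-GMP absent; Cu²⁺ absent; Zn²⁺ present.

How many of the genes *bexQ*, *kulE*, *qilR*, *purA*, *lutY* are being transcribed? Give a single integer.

Quinate is present, so WexA is inactive.
Cu²⁺ is absent, so QuvC is active.
With repressor QuvC bound, *bexQ* is not transcribed.
→ *bexQ* is OFF.
Zn²⁺ is present, so VorN is inactive.
With no repressor bound, *kulE* is transcribed.
→ *kulE* is ON.
Melibiose is present, so KosH is active.
No repressor is bound and KosH is active, so *gixX* is transcribed.
So GixX is produced and active.
c-di-GMP is absent, so HolT is inactive.
Required activator HolT is absent, so *qilR* is not transcribed.
→ *qilR* is OFF.
Fumarate is present, so YilJ is active.
No repressor is bound and YilJ is active, so *purA* is transcribed.
→ *purA* is ON.
Homoserine is present, so MorS is active.
With repressor MorS bound, *mibN* is not transcribed.
So MibN is not produced.
With no repressor bound, *lutY* is transcribed.
→ *lutY* is ON.
3 of the 5 genes are transcribed.

3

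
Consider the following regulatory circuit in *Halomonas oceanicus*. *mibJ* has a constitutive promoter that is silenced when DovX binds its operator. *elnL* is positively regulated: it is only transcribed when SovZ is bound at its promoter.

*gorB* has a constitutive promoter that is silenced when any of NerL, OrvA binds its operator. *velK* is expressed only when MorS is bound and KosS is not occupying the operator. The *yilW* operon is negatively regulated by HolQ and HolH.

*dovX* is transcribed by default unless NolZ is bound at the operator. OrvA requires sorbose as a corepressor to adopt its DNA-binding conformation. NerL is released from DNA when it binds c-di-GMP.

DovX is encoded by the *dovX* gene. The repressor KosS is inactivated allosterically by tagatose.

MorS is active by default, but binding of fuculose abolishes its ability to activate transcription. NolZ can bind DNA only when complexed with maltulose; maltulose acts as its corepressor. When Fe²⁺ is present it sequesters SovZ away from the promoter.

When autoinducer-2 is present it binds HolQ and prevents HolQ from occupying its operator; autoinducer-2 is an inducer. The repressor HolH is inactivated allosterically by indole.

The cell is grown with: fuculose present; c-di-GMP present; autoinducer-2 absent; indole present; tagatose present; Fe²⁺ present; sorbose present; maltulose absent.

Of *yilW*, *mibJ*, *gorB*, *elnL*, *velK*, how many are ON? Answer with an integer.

0

Autoinducer-2 is absent, so HolQ is active.
Indole is present, so HolH is inactive.
With repressor HolQ bound, *yilW* is not transcribed.
→ *yilW* is OFF.
Maltulose is absent, so NolZ is inactive.
With no repressor bound, *dovX* is transcribed.
So DovX is produced and active.
With repressor DovX bound, *mibJ* is not transcribed.
→ *mibJ* is OFF.
c-di-GMP is present, so NerL is inactive.
Sorbose is present, so OrvA is active.
With repressor OrvA bound, *gorB* is not transcribed.
→ *gorB* is OFF.
Fe²⁺ is present, so SovZ is inactive.
Required activator SovZ is absent, so *elnL* is not transcribed.
→ *elnL* is OFF.
Fuculose is present, so MorS is inactive.
Tagatose is present, so KosS is inactive.
Required activator MorS is absent, so *velK* is not transcribed.
→ *velK* is OFF.
0 of the 5 genes are transcribed.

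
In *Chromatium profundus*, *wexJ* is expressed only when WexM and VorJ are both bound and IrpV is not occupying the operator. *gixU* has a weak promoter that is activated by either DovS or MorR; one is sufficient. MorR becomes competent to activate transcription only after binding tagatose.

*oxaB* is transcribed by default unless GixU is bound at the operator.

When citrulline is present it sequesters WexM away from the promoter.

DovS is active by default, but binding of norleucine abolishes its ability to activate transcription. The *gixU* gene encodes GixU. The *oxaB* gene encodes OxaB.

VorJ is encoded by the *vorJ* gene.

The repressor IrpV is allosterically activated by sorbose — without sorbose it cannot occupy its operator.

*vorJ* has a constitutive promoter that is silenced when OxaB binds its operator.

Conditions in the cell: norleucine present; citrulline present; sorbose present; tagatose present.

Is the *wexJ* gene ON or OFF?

Sorbose is present, so IrpV is active.
Citrulline is present, so WexM is inactive.
Norleucine is present, so DovS is inactive.
Tagatose is present, so MorR is active.
Activator MorR is present, so *gixU* is transcribed.
So GixU is produced and active.
With repressor GixU bound, *oxaB* is not transcribed.
So OxaB is not produced.
With no repressor bound, *vorJ* is transcribed.
So VorJ is produced and active.
With repressor IrpV bound, *wexJ* is not transcribed.

OFF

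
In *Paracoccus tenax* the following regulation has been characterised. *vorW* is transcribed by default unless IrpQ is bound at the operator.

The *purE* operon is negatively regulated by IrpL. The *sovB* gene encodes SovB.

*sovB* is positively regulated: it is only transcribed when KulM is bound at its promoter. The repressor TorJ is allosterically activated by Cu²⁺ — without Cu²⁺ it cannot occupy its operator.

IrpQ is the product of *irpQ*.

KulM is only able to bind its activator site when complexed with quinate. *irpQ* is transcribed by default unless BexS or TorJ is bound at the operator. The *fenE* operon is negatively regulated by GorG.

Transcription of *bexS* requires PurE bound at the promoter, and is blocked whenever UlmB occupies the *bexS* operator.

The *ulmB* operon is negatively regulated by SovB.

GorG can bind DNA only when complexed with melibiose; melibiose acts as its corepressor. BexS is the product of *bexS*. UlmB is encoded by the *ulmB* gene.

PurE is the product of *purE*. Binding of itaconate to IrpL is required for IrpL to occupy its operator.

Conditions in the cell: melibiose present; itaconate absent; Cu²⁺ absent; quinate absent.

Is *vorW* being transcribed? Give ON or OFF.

OFF

Quinate is absent, so KulM is inactive.
Required activator KulM is absent, so *sovB* is not transcribed.
So SovB is not produced.
With no repressor bound, *ulmB* is transcribed.
So UlmB is produced and active.
Itaconate is absent, so IrpL is inactive.
With no repressor bound, *purE* is transcribed.
So PurE is produced and active.
With repressor UlmB bound, *bexS* is not transcribed.
So BexS is not produced.
Cu²⁺ is absent, so TorJ is inactive.
With no repressor bound, *irpQ* is transcribed.
So IrpQ is produced and active.
With repressor IrpQ bound, *vorW* is not transcribed.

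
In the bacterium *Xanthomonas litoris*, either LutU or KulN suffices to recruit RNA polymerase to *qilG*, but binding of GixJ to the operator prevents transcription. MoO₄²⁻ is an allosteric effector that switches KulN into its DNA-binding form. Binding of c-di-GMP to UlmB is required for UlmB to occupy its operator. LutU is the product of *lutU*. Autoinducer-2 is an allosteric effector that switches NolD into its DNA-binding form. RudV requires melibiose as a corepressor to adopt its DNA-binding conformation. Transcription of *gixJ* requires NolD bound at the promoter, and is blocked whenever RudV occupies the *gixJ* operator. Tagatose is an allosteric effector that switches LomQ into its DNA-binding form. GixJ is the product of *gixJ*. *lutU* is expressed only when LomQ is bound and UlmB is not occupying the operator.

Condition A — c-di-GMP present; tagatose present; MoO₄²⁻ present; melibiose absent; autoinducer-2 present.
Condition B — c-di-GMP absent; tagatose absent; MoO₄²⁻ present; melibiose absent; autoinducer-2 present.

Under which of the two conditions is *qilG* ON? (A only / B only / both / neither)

Condition A:
c-di-GMP is present, so UlmB is active.
Tagatose is present, so LomQ is active.
With repressor UlmB bound, *lutU* is not transcribed.
So LutU is not produced.
MoO₄²⁻ is present, so KulN is active.
Melibiose is absent, so RudV is inactive.
Autoinducer-2 is present, so NolD is active.
No repressor is bound and NolD is active, so *gixJ* is transcribed.
So GixJ is produced and active.
With repressor GixJ bound, *qilG* is not transcribed.
→ *qilG* is OFF in A.
Condition B:
c-di-GMP is absent, so UlmB is inactive.
Tagatose is absent, so LomQ is inactive.
Required activator LomQ is absent, so *lutU* is not transcribed.
So LutU is not produced.
MoO₄²⁻ is present, so KulN is active.
Melibiose is absent, so RudV is inactive.
Autoinducer-2 is present, so NolD is active.
No repressor is bound and NolD is active, so *gixJ* is transcribed.
So GixJ is produced and active.
With repressor GixJ bound, *qilG* is not transcribed.
→ *qilG* is OFF in B.

neither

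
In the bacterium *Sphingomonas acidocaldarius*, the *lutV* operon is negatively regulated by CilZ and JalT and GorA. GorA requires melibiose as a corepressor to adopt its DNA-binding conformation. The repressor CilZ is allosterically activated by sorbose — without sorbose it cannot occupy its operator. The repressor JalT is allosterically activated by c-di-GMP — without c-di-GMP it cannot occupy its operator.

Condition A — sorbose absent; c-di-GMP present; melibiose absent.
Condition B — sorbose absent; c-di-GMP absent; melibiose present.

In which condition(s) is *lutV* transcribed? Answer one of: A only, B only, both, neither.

neither

Condition A:
Sorbose is absent, so CilZ is inactive.
c-di-GMP is present, so JalT is active.
Melibiose is absent, so GorA is inactive.
With repressor JalT bound, *lutV* is not transcribed.
→ *lutV* is OFF in A.
Condition B:
Sorbose is absent, so CilZ is inactive.
c-di-GMP is absent, so JalT is inactive.
Melibiose is present, so GorA is active.
With repressor GorA bound, *lutV* is not transcribed.
→ *lutV* is OFF in B.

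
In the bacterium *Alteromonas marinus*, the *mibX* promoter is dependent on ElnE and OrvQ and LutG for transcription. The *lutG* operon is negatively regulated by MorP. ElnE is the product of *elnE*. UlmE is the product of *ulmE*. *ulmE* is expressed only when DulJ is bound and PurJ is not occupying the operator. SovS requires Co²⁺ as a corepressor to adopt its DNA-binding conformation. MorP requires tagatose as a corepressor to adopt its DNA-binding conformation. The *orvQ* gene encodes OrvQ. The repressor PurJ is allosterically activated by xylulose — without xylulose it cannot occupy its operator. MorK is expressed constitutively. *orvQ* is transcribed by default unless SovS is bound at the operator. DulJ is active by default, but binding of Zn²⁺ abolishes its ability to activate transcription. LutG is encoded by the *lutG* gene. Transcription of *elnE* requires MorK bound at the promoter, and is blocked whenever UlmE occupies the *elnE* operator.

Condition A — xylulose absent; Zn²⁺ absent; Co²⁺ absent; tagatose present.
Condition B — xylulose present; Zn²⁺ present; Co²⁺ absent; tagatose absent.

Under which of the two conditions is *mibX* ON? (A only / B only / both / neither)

Condition A:
Xylulose is absent, so PurJ is inactive.
Zn²⁺ is absent, so DulJ is active.
No repressor is bound and DulJ is active, so *ulmE* is transcribed.
So UlmE is produced and active.
MorK is produced constitutively and is active.
With repressor UlmE bound, *elnE* is not transcribed.
So ElnE is not produced.
Co²⁺ is absent, so SovS is inactive.
With no repressor bound, *orvQ* is transcribed.
So OrvQ is produced and active.
Tagatose is present, so MorP is active.
With repressor MorP bound, *lutG* is not transcribed.
So LutG is not produced.
Required activator ElnE is absent, so *mibX* is not transcribed.
→ *mibX* is OFF in A.
Condition B:
Xylulose is present, so PurJ is active.
Zn²⁺ is present, so DulJ is inactive.
With repressor PurJ bound, *ulmE* is not transcribed.
So UlmE is not produced.
MorK is produced constitutively and is active.
No repressor is bound and MorK is active, so *elnE* is transcribed.
So ElnE is produced and active.
Co²⁺ is absent, so SovS is inactive.
With no repressor bound, *orvQ* is transcribed.
So OrvQ is produced and active.
Tagatose is absent, so MorP is inactive.
With no repressor bound, *lutG* is transcribed.
So LutG is produced and active.
No repressor is bound and ElnE and OrvQ and LutG are active, so *mibX* is transcribed.
→ *mibX* is ON in B.

B only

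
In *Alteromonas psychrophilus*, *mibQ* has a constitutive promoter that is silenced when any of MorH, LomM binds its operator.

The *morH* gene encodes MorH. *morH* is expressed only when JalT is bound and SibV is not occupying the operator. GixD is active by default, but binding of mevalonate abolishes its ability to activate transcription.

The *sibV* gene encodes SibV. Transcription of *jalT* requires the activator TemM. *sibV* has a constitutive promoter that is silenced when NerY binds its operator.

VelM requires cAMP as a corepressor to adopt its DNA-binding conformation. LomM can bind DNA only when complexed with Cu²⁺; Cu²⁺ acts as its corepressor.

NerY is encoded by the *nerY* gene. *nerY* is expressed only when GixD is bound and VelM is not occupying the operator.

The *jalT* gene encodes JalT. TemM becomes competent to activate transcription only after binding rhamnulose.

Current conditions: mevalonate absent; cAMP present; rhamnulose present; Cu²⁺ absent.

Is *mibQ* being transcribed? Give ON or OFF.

Rhamnulose is present, so TemM is active.
No repressor is bound and TemM is active, so *jalT* is transcribed.
So JalT is produced and active.
cAMP is present, so VelM is active.
Mevalonate is absent, so GixD is active.
With repressor VelM bound, *nerY* is not transcribed.
So NerY is not produced.
With no repressor bound, *sibV* is transcribed.
So SibV is produced and active.
With repressor SibV bound, *morH* is not transcribed.
So MorH is not produced.
Cu²⁺ is absent, so LomM is inactive.
With no repressor bound, *mibQ* is transcribed.

ON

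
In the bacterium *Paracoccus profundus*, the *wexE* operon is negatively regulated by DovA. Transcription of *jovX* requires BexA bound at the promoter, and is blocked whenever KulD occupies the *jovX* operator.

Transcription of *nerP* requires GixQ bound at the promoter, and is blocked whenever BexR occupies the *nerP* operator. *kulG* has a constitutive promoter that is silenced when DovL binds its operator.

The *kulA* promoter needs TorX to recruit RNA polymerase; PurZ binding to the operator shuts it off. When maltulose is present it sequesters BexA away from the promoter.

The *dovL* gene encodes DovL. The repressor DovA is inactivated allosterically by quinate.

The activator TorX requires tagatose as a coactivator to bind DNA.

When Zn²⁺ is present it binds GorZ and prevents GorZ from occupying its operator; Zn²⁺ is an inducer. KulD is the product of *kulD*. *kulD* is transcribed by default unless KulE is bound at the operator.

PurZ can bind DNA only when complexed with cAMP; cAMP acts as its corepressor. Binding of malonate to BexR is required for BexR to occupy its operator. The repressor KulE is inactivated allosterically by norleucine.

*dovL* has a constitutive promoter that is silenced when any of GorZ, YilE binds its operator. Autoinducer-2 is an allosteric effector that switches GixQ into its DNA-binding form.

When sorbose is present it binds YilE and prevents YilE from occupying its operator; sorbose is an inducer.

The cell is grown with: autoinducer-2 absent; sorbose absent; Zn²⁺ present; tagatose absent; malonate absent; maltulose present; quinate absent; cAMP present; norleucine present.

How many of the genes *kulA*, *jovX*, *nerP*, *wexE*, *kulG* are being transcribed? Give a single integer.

cAMP is present, so PurZ is active.
Tagatose is absent, so TorX is inactive.
With repressor PurZ bound, *kulA* is not transcribed.
→ *kulA* is OFF.
Maltulose is present, so BexA is inactive.
Norleucine is present, so KulE is inactive.
With no repressor bound, *kulD* is transcribed.
So KulD is produced and active.
With repressor KulD bound, *jovX* is not transcribed.
→ *jovX* is OFF.
Malonate is absent, so BexR is inactive.
Autoinducer-2 is absent, so GixQ is inactive.
Required activator GixQ is absent, so *nerP* is not transcribed.
→ *nerP* is OFF.
Quinate is absent, so DovA is active.
With repressor DovA bound, *wexE* is not transcribed.
→ *wexE* is OFF.
Zn²⁺ is present, so GorZ is inactive.
Sorbose is absent, so YilE is active.
With repressor YilE bound, *dovL* is not transcribed.
So DovL is not produced.
With no repressor bound, *kulG* is transcribed.
→ *kulG* is ON.
1 of the 5 genes is transcribed.

1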